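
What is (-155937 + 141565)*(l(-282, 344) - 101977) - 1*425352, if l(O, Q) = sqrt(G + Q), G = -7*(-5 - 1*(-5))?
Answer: 1465188092 - 28744*sqrt(86) ≈ 1.4649e+9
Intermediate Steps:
G = 0 (G = -7*(-5 + 5) = -7*0 = 0)
l(O, Q) = sqrt(Q) (l(O, Q) = sqrt(0 + Q) = sqrt(Q))
(-155937 + 141565)*(l(-282, 344) - 101977) - 1*425352 = (-155937 + 141565)*(sqrt(344) - 101977) - 1*425352 = -14372*(2*sqrt(86) - 101977) - 425352 = -14372*(-101977 + 2*sqrt(86)) - 425352 = (1465613444 - 28744*sqrt(86)) - 425352 = 1465188092 - 28744*sqrt(86)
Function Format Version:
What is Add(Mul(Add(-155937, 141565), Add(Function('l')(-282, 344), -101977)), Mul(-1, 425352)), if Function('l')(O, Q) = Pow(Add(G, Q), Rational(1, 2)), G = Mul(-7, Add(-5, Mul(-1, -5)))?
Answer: Add(1465188092, Mul(-28744, Pow(86, Rational(1, 2)))) ≈ 1.4649e+9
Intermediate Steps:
G = 0 (G = Mul(-7, Add(-5, 5)) = Mul(-7, 0) = 0)
Function('l')(O, Q) = Pow(Q, Rational(1, 2)) (Function('l')(O, Q) = Pow(Add(0, Q), Rational(1, 2)) = Pow(Q, Rational(1, 2)))
Add(Mul(Add(-155937, 141565), Add(Function('l')(-282, 344), -101977)), Mul(-1, 425352)) = Add(Mul(Add(-155937, 141565), Add(Pow(344, Rational(1, 2)), -101977)), Mul(-1, 425352)) = Add(Mul(-14372, Add(Mul(2, Pow(86, Rational(1, 2))), -101977)), -425352) = Add(Mul(-14372, Add(-101977, Mul(2, Pow(86, Rational(1, 2))))), -425352) = Add(Add(1465613444, Mul(-28744, Pow(86, Rational(1, 2)))), -425352) = Add(1465188092, Mul(-28744, Pow(86, Rational(1, 2))))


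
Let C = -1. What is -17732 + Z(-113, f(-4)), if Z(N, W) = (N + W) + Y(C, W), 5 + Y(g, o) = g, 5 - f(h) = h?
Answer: -17842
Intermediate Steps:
f(h) = 5 - h
Y(g, o) = -5 + g
Z(N, W) = -6 + N + W (Z(N, W) = (N + W) + (-5 - 1) = (N + W) - 6 = -6 + N + W)
-17732 + Z(-113, f(-4)) = -17732 + (-6 - 113 + (5 - 1*(-4))) = -17732 + (-6 - 113 + (5 + 4)) = -17732 + (-6 - 113 + 9) = -17732 - 110 = -17842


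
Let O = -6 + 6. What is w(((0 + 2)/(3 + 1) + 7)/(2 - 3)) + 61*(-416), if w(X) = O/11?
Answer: -25376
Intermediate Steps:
O = 0
w(X) = 0 (w(X) = 0/11 = 0*(1/11) = 0)
w(((0 + 2)/(3 + 1) + 7)/(2 - 3)) + 61*(-416) = 0 + 61*(-416) = 0 - 25376 = -25376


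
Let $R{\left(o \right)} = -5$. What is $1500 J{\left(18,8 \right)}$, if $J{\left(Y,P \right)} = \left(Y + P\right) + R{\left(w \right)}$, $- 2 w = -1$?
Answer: $31500$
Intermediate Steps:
$w = \frac{1}{2}$ ($w = \left(- \frac{1}{2}\right) \left(-1\right) = \frac{1}{2} \approx 0.5$)
$J{\left(Y,P \right)} = -5 + P + Y$ ($J{\left(Y,P \right)} = \left(Y + P\right) - 5 = \left(P + Y\right) - 5 = -5 + P + Y$)
$1500 J{\left(18,8 \right)} = 1500 \left(-5 + 8 + 18\right) = 1500 \cdot 21 = 31500$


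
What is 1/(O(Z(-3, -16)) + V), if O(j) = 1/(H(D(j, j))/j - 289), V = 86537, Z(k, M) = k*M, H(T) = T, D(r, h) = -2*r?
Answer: 291/25182266 ≈ 1.1556e-5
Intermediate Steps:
Z(k, M) = M*k
O(j) = -1/291 (O(j) = 1/((-2*j)/j - 289) = 1/(-2 - 289) = 1/(-291) = -1/291)
1/(O(Z(-3, -16)) + V) = 1/(-1/291 + 86537) = 1/(25182266/291) = 291/25182266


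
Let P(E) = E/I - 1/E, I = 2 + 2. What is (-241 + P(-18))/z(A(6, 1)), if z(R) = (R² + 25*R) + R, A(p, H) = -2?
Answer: 2209/432 ≈ 5.1134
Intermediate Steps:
I = 4
P(E) = -1/E + E/4 (P(E) = E/4 - 1/E = -1/E + E/4)
z(R) = R² + 26*R
(-241 + P(-18))/z(A(6, 1)) = (-241 + (-1/(-18) + (¼)*(-18)))/((-2*(26 - 2))) = (-241 + (-1*(-1/18) - 9/2))/((-2*24)) = (-241 + (1/18 - 9/2))/(-48) = (-241 - 40/9)*(-1/48) = -2209/9*(-1/48) = 2209/432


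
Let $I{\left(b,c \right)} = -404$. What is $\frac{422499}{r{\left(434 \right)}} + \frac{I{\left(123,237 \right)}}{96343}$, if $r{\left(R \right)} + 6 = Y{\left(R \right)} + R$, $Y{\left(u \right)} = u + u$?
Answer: $\frac{13568099191}{41620176} \approx 326.0$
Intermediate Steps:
$Y{\left(u \right)} = 2 u$
$r{\left(R \right)} = -6 + 3 R$ ($r{\left(R \right)} = -6 + \left(2 R + R\right) = -6 + 3 R$)
$\frac{422499}{r{\left(434 \right)}} + \frac{I{\left(123,237 \right)}}{96343} = \frac{422499}{-6 + 3 \cdot 434} - \frac{404}{96343} = \frac{422499}{-6 + 1302} - \frac{404}{96343} = \frac{422499}{1296} - \frac{404}{96343} = 422499 \cdot \frac{1}{1296} - \frac{404}{96343} = \frac{140833}{432} - \frac{404}{96343} = \frac{13568099191}{41620176}$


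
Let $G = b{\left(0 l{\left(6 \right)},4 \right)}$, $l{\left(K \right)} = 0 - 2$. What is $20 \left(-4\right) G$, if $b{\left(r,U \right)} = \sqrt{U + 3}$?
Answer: $- 80 \sqrt{7} \approx -211.66$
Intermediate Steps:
$l{\left(K \right)} = -2$ ($l{\left(K \right)} = 0 - 2 = -2$)
$b{\left(r,U \right)} = \sqrt{3 + U}$
$G = \sqrt{7}$ ($G = \sqrt{3 + 4} = \sqrt{7} \approx 2.6458$)
$20 \left(-4\right) G = 20 \left(-4\right) \sqrt{7} = - 80 \sqrt{7}$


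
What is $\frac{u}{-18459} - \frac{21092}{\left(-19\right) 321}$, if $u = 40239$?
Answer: $\frac{15991063}{12509049} \approx 1.2784$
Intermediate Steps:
$\frac{u}{-18459} - \frac{21092}{\left(-19\right) 321} = \frac{40239}{-18459} - \frac{21092}{\left(-19\right) 321} = 40239 \left(- \frac{1}{18459}\right) - \frac{21092}{-6099} = - \frac{4471}{2051} - - \frac{21092}{6099} = - \frac{4471}{2051} + \frac{21092}{6099} = \frac{15991063}{12509049}$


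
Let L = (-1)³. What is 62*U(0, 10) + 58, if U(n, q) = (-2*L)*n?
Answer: 58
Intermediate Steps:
L = -1
U(n, q) = 2*n (U(n, q) = (-2*(-1))*n = 2*n)
62*U(0, 10) + 58 = 62*(2*0) + 58 = 62*0 + 58 = 0 + 58 = 58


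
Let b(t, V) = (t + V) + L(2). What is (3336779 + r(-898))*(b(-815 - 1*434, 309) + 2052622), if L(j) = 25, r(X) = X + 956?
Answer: 6846211830759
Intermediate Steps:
r(X) = 956 + X
b(t, V) = 25 + V + t (b(t, V) = (t + V) + 25 = (V + t) + 25 = 25 + V + t)
(3336779 + r(-898))*(b(-815 - 1*434, 309) + 2052622) = (3336779 + (956 - 898))*((25 + 309 + (-815 - 1*434)) + 2052622) = (3336779 + 58)*((25 + 309 + (-815 - 434)) + 2052622) = 3336837*((25 + 309 - 1249) + 2052622) = 3336837*(-915 + 2052622) = 3336837*2051707 = 6846211830759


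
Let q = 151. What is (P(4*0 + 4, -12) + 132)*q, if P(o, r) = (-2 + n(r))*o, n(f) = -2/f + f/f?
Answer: 58286/3 ≈ 19429.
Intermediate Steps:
n(f) = 1 - 2/f (n(f) = -2/f + 1 = 1 - 2/f)
P(o, r) = o*(-2 + (-2 + r)/r) (P(o, r) = (-2 + (-2 + r)/r)*o = o*(-2 + (-2 + r)/r))
(P(4*0 + 4, -12) + 132)*q = (-1*(4*0 + 4)*(2 - 12)/(-12) + 132)*151 = (-1*(0 + 4)*(-1/12)*(-10) + 132)*151 = (-1*4*(-1/12)*(-10) + 132)*151 = (-10/3 + 132)*151 = (386/3)*151 = 58286/3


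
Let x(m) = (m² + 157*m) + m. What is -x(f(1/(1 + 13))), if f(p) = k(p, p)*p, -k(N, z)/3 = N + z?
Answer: 46443/9604 ≈ 4.8358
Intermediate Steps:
k(N, z) = -3*N - 3*z (k(N, z) = -3*(N + z) = -3*N - 3*z)
f(p) = -6*p² (f(p) = (-3*p - 3*p)*p = (-6*p)*p = -6*p²)
x(m) = m² + 158*m
-x(f(1/(1 + 13))) = -(-6/(1 + 13)²)*(158 - 6/(1 + 13)²) = -(-6*(1/14)²)*(158 - 6*(1/14)²) = -(-6*1/196)*(158 - 6*1/196) = -(-3)*(158 - 3/98)/98 = -(-3)*15481/(98*98) = -1*(-46443/9604) = 46443/9604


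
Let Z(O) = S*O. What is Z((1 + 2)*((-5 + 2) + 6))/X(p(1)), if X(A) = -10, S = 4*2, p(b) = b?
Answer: -36/5 ≈ -7.2000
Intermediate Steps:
S = 8
Z(O) = 8*O
Z((1 + 2)*((-5 + 2) + 6))/X(p(1)) = (8*((1 + 2)*((-5 + 2) + 6)))/(-10) = (8*(3*(-3 + 6)))*(-1/10) = (8*(3*3))*(-1/10) = (8*9)*(-1/10) = 72*(-1/10) = -36/5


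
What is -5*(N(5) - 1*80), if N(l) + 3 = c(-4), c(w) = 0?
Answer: 415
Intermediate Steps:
N(l) = -3 (N(l) = -3 + 0 = -3)
-5*(N(5) - 1*80) = -5*(-3 - 1*80) = -5*(-3 - 80) = -5*(-83) = 415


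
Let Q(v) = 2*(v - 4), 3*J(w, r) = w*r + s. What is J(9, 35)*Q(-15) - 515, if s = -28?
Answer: -12451/3 ≈ -4150.3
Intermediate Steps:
J(w, r) = -28/3 + r*w/3 (J(w, r) = (w*r - 28)/3 = (r*w - 28)/3 = (-28 + r*w)/3 = -28/3 + r*w/3)
Q(v) = -8 + 2*v (Q(v) = 2*(-4 + v) = -8 + 2*v)
J(9, 35)*Q(-15) - 515 = (-28/3 + (⅓)*35*9)*(-8 + 2*(-15)) - 515 = (-28/3 + 105)*(-8 - 30) - 515 = (287/3)*(-38) - 515 = -10906/3 - 515 = -12451/3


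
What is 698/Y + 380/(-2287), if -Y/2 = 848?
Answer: -1120403/1939376 ≈ -0.57771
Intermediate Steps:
Y = -1696 (Y = -2*848 = -1696)
698/Y + 380/(-2287) = 698/(-1696) + 380/(-2287) = 698*(-1/1696) + 380*(-1/2287) = -349/848 - 380/2287 = -1120403/1939376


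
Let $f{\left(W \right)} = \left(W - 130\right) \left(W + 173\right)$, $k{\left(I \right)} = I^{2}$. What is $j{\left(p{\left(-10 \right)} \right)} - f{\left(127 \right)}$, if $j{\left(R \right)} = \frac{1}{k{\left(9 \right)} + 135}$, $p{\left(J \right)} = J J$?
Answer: $\frac{194401}{216} \approx 900.0$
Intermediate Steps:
$p{\left(J \right)} = J^{2}$
$f{\left(W \right)} = \left(-130 + W\right) \left(173 + W\right)$
$j{\left(R \right)} = \frac{1}{216}$ ($j{\left(R \right)} = \frac{1}{9^{2} + 135} = \frac{1}{81 + 135} = \frac{1}{216}$)
$j{\left(p{\left(-10 \right)} \right)} - f{\left(127 \right)} = \frac{1}{216} - \left(-22490 + 127^{2} + 43 \cdot 127\right) = \frac{1}{216} - \left(-22490 + 16129 + 5461\right) = \frac{1}{216} - -900 = \frac{1}{216} + 900 = \frac{194401}{216}$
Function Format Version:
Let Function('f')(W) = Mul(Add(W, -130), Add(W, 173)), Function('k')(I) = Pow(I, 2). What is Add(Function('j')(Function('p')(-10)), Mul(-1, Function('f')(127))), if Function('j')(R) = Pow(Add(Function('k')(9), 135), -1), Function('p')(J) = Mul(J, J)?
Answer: Rational(194401, 216) ≈ 900.00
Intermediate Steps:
Function('p')(J) = Pow(J, 2)
Function('f')(W) = Mul(Add(-130, W), Add(173, W))
Function('j')(R) = Rational(1, 216) (Function('j')(R) = Pow(Add(Pow(9, 2), 135), -1) = Pow(Add(81, 135), -1) = Pow(216, -1) = Rational(1, 216))
Add(Function('j')(Function('p')(-10)), Mul(-1, Function('f')(127))) = Add(Rational(1, 216), Mul(-1, Add(-22490, Pow(127, 2), Mul(43, 127)))) = Add(Rational(1, 216), Mul(-1, Add(-22490, 16129, 5461))) = Add(Rational(1, 216), Mul(-1, -900)) = Add(Rational(1, 216), 900) = Rational(194401, 216)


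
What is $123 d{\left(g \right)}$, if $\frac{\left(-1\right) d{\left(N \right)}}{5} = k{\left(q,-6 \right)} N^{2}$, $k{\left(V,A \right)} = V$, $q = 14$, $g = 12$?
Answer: $-1239840$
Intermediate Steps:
$d{\left(N \right)} = - 70 N^{2}$ ($d{\left(N \right)} = - 5 \cdot 14 N^{2} = - 70 N^{2}$)
$123 d{\left(g \right)} = 123 \left(- 70 \cdot 12^{2}\right) = 123 \left(\left(-70\right) 144\right) = 123 \left(-10080\right) = -1239840$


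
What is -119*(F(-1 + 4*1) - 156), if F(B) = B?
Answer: 18207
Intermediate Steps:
-119*(F(-1 + 4*1) - 156) = -119*((-1 + 4*1) - 156) = -119*((-1 + 4) - 156) = -119*(3 - 156) = -119*(-153) = 18207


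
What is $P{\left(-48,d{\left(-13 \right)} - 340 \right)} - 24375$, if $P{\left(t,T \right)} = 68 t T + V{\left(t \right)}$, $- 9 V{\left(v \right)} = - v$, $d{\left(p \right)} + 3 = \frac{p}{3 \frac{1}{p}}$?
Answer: $\frac{2733899}{3} \approx 9.113 \cdot 10^{5}$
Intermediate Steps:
$d{\left(p \right)} = -3 + \frac{p^{2}}{3}$ ($d{\left(p \right)} = -3 + \frac{p}{3 \frac{1}{p}} = -3 + p \frac{p}{3} = -3 + \frac{p^{2}}{3}$)
$V{\left(v \right)} = \frac{v}{9}$ ($V{\left(v \right)} = - \frac{\left(-1\right) v}{9} = \frac{v}{9}$)
$P{\left(t,T \right)} = \frac{t}{9} + 68 T t$ ($P{\left(t,T \right)} = 68 t T + \frac{t}{9} = 68 T t + \frac{t}{9} = \frac{t}{9} + 68 T t$)
$P{\left(-48,d{\left(-13 \right)} - 340 \right)} - 24375 = \frac{1}{9} \left(-48\right) \left(1 + 612 \left(\left(-3 + \frac{\left(-13\right)^{2}}{3}\right) - 340\right)\right) - 24375 = \frac{1}{9} \left(-48\right) \left(1 + 612 \left(\left(-3 + \frac{1}{3} \cdot 169\right) - 340\right)\right) - 24375 = \frac{1}{9} \left(-48\right) \left(1 + 612 \left(\left(-3 + \frac{169}{3}\right) - 340\right)\right) - 24375 = \frac{1}{9} \left(-48\right) \left(1 + 612 \left(\frac{160}{3} - 340\right)\right) - 24375 = \frac{1}{9} \left(-48\right) \left(1 + 612 \left(- \frac{860}{3}\right)\right) - 24375 = \frac{1}{9} \left(-48\right) \left(1 - 175440\right) - 24375 = \frac{1}{9} \left(-48\right) \left(-175439\right) - 24375 = \frac{2807024}{3} - 24375 = \frac{2733899}{3}$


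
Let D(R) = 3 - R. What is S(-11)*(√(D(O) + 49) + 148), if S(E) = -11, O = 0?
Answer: -1628 - 22*√13 ≈ -1707.3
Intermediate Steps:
S(-11)*(√(D(O) + 49) + 148) = -11*(√((3 - 1*0) + 49) + 148) = -11*(√((3 + 0) + 49) + 148) = -11*(√(3 + 49) + 148) = -11*(√52 + 148) = -11*(2*√13 + 148) = -11*(148 + 2*√13) = -1628 - 22*√13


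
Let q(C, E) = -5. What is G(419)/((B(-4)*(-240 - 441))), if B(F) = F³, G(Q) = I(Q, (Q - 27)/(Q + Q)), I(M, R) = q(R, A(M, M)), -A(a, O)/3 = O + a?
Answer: -5/43584 ≈ -0.00011472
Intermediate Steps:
A(a, O) = -3*O - 3*a (A(a, O) = -3*(O + a) = -3*O - 3*a)
I(M, R) = -5
G(Q) = -5
G(419)/((B(-4)*(-240 - 441))) = -5*(-1/(64*(-240 - 441))) = -5/((-64*(-681))) = -5/43584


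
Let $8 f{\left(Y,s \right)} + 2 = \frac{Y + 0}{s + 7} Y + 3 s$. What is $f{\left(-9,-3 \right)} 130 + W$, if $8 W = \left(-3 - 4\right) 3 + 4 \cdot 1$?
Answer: $\frac{2371}{16} \approx 148.19$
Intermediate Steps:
$W = - \frac{17}{8}$ ($W = \frac{\left(-3 - 4\right) 3 + 4 \cdot 1}{8} = \frac{\left(-7\right) 3 + 4}{8} = \frac{-21 + 4}{8} = \frac{1}{8} \left(-17\right) = - \frac{17}{8} \approx -2.125$)
$f{\left(Y,s \right)} = - \frac{1}{4} + \frac{3 s}{8} + \frac{Y^{2}}{8 \left(7 + s\right)}$ ($f{\left(Y,s \right)} = - \frac{1}{4} + \frac{\frac{Y + 0}{s + 7} Y + 3 s}{8} = - \frac{1}{4} + \frac{\frac{Y}{7 + s} Y + 3 s}{8} = - \frac{1}{4} + \frac{\frac{Y^{2}}{7 + s} + 3 s}{8} = - \frac{1}{4} + \frac{3 s + \frac{Y^{2}}{7 + s}}{8} = - \frac{1}{4} + \left(\frac{3 s}{8} + \frac{Y^{2}}{8 \left(7 + s\right)}\right) = - \frac{1}{4} + \frac{3 s}{8} + \frac{Y^{2}}{8 \left(7 + s\right)}$)
$f{\left(-9,-3 \right)} 130 + W = \frac{-14 + \left(-9\right)^{2} + 3 \left(-3\right)^{2} + 19 \left(-3\right)}{8 \left(7 - 3\right)} 130 - \frac{17}{8} = \frac{-14 + 81 + 3 \cdot 9 - 57}{8 \cdot 4} \cdot 130 - \frac{17}{8} = \frac{1}{8} \cdot \frac{1}{4} \left(-14 + 81 + 27 - 57\right) 130 - \frac{17}{8} = \frac{1}{8} \cdot \frac{1}{4} \cdot 37 \cdot 130 - \frac{17}{8} = \frac{37}{32} \cdot 130 - \frac{17}{8} = \frac{2405}{16} - \frac{17}{8} = \frac{2371}{16}$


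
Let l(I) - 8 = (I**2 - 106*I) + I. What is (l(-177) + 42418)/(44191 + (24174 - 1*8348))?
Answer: 92340/60017 ≈ 1.5386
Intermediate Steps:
l(I) = 8 + I**2 - 105*I (l(I) = 8 + ((I**2 - 106*I) + I) = 8 + (I**2 - 105*I) = 8 + I**2 - 105*I)
(l(-177) + 42418)/(44191 + (24174 - 1*8348)) = ((8 + (-177)**2 - 105*(-177)) + 42418)/(44191 + (24174 - 1*8348)) = ((8 + 31329 + 18585) + 42418)/(44191 + (24174 - 8348)) = (49922 + 42418)/(44191 + 15826) = 92340/60017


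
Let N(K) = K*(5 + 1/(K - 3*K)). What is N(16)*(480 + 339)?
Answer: 130221/2 ≈ 65111.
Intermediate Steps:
N(K) = K*(5 - 1/(2*K)) (N(K) = K*(5 + 1/(-2*K)) = K*(5 - 1/(2*K)))
N(16)*(480 + 339) = (-½ + 5*16)*(480 + 339) = (-½ + 80)*819 = (159/2)*819 = 130221/2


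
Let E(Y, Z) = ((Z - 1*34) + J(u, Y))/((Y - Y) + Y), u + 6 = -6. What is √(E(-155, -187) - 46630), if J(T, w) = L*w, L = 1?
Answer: I*√1120227470/155 ≈ 215.93*I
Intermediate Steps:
u = -12 (u = -6 - 6 = -12)
J(T, w) = w (J(T, w) = 1*w = w)
E(Y, Z) = (-34 + Y + Z)/Y (E(Y, Z) = ((Z - 1*34) + Y)/((Y - Y) + Y) = ((Z - 34) + Y)/(0 + Y) = ((-34 + Z) + Y)/Y = (-34 + Y + Z)/Y)
√(E(-155, -187) - 46630) = √((-34 - 155 - 187)/(-155) - 46630) = √(-1/155*(-376) - 46630) = √(376/155 - 46630) = √(-7227274/155) = I*√1120227470/155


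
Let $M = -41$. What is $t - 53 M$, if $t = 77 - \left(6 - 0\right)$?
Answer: $2244$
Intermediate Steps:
$t = 71$ ($t = 77 - \left(6 + 0\right) = 77 - 6 = 71$)
$t - 53 M = 71 - -2173 = 71 + 2173 = 2244$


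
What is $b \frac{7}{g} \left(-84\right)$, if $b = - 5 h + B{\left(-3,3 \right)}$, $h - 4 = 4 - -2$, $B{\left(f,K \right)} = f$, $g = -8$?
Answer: $- \frac{7791}{2} \approx -3895.5$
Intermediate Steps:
$h = 10$ ($h = 4 + \left(4 - -2\right) = 4 + \left(4 + 2\right) = 4 + 6 = 10$)
$b = -53$ ($b = \left(-5\right) 10 - 3 = -50 - 3 = -53$)
$b \frac{7}{g} \left(-84\right) = - 53 \frac{7}{-8} \left(-84\right) = - 53 \cdot 7 \left(- \frac{1}{8}\right) \left(-84\right) = \left(-53\right) \left(- \frac{7}{8}\right) \left(-84\right) = \frac{371}{8} \left(-84\right) = - \frac{7791}{2}$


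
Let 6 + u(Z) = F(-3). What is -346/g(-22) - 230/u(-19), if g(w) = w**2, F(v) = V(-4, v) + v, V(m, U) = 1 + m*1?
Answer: 6698/363 ≈ 18.452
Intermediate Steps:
V(m, U) = 1 + m
F(v) = -3 + v (F(v) = (1 - 4) + v = -3 + v)
u(Z) = -12 (u(Z) = -6 + (-3 - 3) = -6 - 6 = -12)
-346/g(-22) - 230/u(-19) = -346/((-22)**2) - 230/(-12) = -346/484 - 230*(-1/12) = -346*1/484 + 115/6 = -173/242 + 115/6 = 6698/363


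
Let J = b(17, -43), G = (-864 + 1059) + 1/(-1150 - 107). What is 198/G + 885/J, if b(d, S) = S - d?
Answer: -6733091/490228 ≈ -13.735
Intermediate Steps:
G = 245114/1257 (G = 195 + 1/(-1257) = 195 - 1/1257 = 245114/1257 ≈ 195.00)
J = -60 (J = -43 - 1*17 = -43 - 17 = -60)
198/G + 885/J = 198/(245114/1257) + 885/(-60) = 198*(1257/245114) + 885*(-1/60) = 124443/122557 - 59/4 = -6733091/490228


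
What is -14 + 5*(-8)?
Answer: -54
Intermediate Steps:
-14 + 5*(-8) = -14 - 40 = -54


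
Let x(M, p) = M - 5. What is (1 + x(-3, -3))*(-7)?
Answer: 49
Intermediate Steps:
x(M, p) = -5 + M
(1 + x(-3, -3))*(-7) = (1 + (-5 - 3))*(-7) = (1 - 8)*(-7) = -7*(-7) = 49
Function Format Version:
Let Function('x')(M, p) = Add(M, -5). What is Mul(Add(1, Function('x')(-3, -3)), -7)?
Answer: 49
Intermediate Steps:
Function('x')(M, p) = Add(-5, M)
Mul(Add(1, Function('x')(-3, -3)), -7) = Mul(Add(1, Add(-5, -3)), -7) = Mul(Add(1, -8), -7) = Mul(-7, -7) = 49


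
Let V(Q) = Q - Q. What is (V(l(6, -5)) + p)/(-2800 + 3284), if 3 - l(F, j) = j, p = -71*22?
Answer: -71/22 ≈ -3.2273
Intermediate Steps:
p = -1562
l(F, j) = 3 - j
V(Q) = 0
(V(l(6, -5)) + p)/(-2800 + 3284) = (0 - 1562)/(-2800 + 3284) = -1562/484 = -1562*1/484 = -71/22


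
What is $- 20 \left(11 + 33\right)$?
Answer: $-880$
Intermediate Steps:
$- 20 \left(11 + 33\right) = \left(-20\right) 44 = -880$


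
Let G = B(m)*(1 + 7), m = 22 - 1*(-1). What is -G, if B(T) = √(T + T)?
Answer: -8*√46 ≈ -54.259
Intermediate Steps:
m = 23 (m = 22 + 1 = 23)
B(T) = √2*√T (B(T) = √(2*T) = √2*√T)
G = 8*√46 (G = (√2*√23)*(1 + 7) = √46*8 = 8*√46 ≈ 54.259)
-G = -8*√46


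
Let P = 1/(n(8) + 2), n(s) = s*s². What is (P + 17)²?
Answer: 76370121/264196 ≈ 289.07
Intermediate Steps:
n(s) = s³
P = 1/514 (P = 1/(8³ + 2) = 1/(512 + 2) = 1/514 ≈ 0.0019455)
(P + 17)² = (1/514 + 17)² = (8739/514)² = 76370121/264196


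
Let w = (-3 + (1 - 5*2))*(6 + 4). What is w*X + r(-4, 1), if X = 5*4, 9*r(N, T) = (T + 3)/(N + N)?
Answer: -43201/18 ≈ -2400.1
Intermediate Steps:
r(N, T) = (3 + T)/(18*N) (r(N, T) = ((T + 3)/(N + N))/9 = ((3 + T)/((2*N)))/9 = ((3 + T)*(1/(2*N)))/9 = ((3 + T)/(2*N))/9 = (3 + T)/(18*N))
X = 20
w = -120 (w = (-3 + (1 - 10))*10 = (-3 - 9)*10 = -12*10 = -120)
w*X + r(-4, 1) = -120*20 + (1/18)*(3 + 1)/(-4) = -2400 + (1/18)*(-¼)*4 = -2400 - 1/18 = -43201/18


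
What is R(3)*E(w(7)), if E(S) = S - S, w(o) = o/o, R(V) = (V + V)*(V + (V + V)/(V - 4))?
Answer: 0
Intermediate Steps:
R(V) = 2*V*(V + 2*V/(-4 + V)) (R(V) = (2*V)*(V + (2*V)/(-4 + V)) = (2*V)*(V + 2*V/(-4 + V)) = 2*V*(V + 2*V/(-4 + V)))
w(o) = 1
E(S) = 0
R(3)*E(w(7)) = (2*3²*(-2 + 3)/(-4 + 3))*0 = (2*9*1/(-1))*0 = (2*9*(-1)*1)*0 = -18*0 = 0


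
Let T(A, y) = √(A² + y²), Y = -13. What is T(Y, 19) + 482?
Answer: 482 + √530 ≈ 505.02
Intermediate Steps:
T(Y, 19) + 482 = √((-13)² + 19²) + 482 = √(169 + 361) + 482 = √530 + 482 = 482 + √530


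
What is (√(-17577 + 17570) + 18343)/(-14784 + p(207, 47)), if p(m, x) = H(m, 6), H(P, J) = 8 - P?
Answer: -18343/14983 - I*√7/14983 ≈ -1.2243 - 0.00017658*I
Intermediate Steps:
p(m, x) = 8 - m
(√(-17577 + 17570) + 18343)/(-14784 + p(207, 47)) = (√(-17577 + 17570) + 18343)/(-14784 + (8 - 1*207)) = (√(-7) + 18343)/(-14784 + (8 - 207)) = (I*√7 + 18343)/(-14784 - 199) = (18343 + I*√7)/(-14983) = (18343 + I*√7)*(-1/14983) = -18343/14983 - I*√7/14983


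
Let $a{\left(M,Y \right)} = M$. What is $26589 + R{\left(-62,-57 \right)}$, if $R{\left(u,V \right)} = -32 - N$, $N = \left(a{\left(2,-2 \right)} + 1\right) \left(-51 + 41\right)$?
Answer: $26587$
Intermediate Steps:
$N = -30$ ($N = \left(2 + 1\right) \left(-51 + 41\right) = 3 \left(-10\right) = -30$)
$R{\left(u,V \right)} = -2$ ($R{\left(u,V \right)} = -32 - -30 = -32 + 30 = -2$)
$26589 + R{\left(-62,-57 \right)} = 26589 - 2 = 26587$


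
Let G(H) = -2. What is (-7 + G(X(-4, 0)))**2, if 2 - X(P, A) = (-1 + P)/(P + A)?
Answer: 81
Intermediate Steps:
X(P, A) = 2 - (-1 + P)/(A + P) (X(P, A) = 2 - (-1 + P)/(P + A) = 2 - (-1 + P)/(A + P))
(-7 + G(X(-4, 0)))**2 = (-7 - 2)**2 = (-9)**2 = 81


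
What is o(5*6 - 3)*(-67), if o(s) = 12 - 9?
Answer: -201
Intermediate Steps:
o(s) = 3
o(5*6 - 3)*(-67) = 3*(-67) = -201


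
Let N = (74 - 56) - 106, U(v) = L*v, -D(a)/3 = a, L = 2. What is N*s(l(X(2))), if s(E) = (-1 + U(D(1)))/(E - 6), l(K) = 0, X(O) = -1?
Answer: -308/3 ≈ -102.67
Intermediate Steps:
D(a) = -3*a
U(v) = 2*v
s(E) = -7/(-6 + E) (s(E) = (-1 + 2*(-3*1))/(E - 6) = (-1 + 2*(-3))/(-6 + E) = (-1 - 6)/(-6 + E) = -7/(-6 + E))
N = -88 (N = 18 - 106 = -88)
N*s(l(X(2))) = -(-616)/(-6 + 0) = -(-616)/(-6) = -(-616)*(-1)/6 = -88*7/6 = -308/3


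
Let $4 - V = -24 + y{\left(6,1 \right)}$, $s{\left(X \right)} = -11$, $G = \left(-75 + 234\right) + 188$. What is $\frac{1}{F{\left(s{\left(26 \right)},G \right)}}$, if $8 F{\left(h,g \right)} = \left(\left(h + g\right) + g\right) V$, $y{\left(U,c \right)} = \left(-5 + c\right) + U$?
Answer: $\frac{4}{8879} \approx 0.0004505$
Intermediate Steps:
$G = 347$ ($G = 159 + 188 = 347$)
$y{\left(U,c \right)} = -5 + U + c$
$V = 26$ ($V = 4 - \left(-24 + \left(-5 + 6 + 1\right)\right) = 4 - \left(-24 + 2\right) = 4 - -22 = 4 + 22 = 26$)
$F{\left(h,g \right)} = \frac{13 g}{2} + \frac{13 h}{4}$ ($F{\left(h,g \right)} = \frac{\left(\left(h + g\right) + g\right) 26}{8} = \frac{\left(\left(g + h\right) + g\right) 26}{8} = \frac{\left(h + 2 g\right) 26}{8} = \frac{26 h + 52 g}{8} = \frac{13 g}{2} + \frac{13 h}{4}$)
$\frac{1}{F{\left(s{\left(26 \right)},G \right)}} = \frac{1}{\frac{13}{2} \cdot 347 + \frac{13}{4} \left(-11\right)} = \frac{1}{\frac{4511}{2} - \frac{143}{4}} = \frac{1}{\frac{8879}{4}} = \frac{4}{8879}$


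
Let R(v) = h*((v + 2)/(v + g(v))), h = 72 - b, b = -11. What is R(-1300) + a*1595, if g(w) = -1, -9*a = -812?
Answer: 1685946746/11709 ≈ 1.4399e+5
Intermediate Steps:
a = 812/9 (a = -1/9*(-812) = 812/9 ≈ 90.222)
h = 83 (h = 72 - 1*(-11) = 72 + 11 = 83)
R(v) = 83*(2 + v)/(-1 + v) (R(v) = 83*((v + 2)/(v - 1)) = 83*((2 + v)/(-1 + v)) = 83*(2 + v)/(-1 + v))
R(-1300) + a*1595 = 83*(2 - 1300)/(-1 - 1300) + (812/9)*1595 = 83*(-1298)/(-1301) + 1295140/9 = 83*(-1/1301)*(-1298) + 1295140/9 = 107734/1301 + 1295140/9 = 1685946746/11709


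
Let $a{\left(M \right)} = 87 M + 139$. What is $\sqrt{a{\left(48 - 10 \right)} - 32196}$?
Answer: $i \sqrt{28751} \approx 169.56 i$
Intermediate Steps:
$a{\left(M \right)} = 139 + 87 M$
$\sqrt{a{\left(48 - 10 \right)} - 32196} = \sqrt{\left(139 + 87 \left(48 - 10\right)\right) - 32196} = \sqrt{\left(139 + 87 \cdot 38\right) - 32196} = \sqrt{\left(139 + 3306\right) - 32196} = \sqrt{3445 - 32196} = \sqrt{-28751} = i \sqrt{28751}$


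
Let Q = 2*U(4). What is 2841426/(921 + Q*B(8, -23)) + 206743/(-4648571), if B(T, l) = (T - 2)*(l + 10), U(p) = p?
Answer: 489204040725/51134281 ≈ 9567.0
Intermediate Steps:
B(T, l) = (-2 + T)*(10 + l)
Q = 8 (Q = 2*4 = 8)
2841426/(921 + Q*B(8, -23)) + 206743/(-4648571) = 2841426/(921 + 8*(-20 - 2*(-23) + 10*8 + 8*(-23))) + 206743/(-4648571) = 2841426/(921 + 8*(-20 + 46 + 80 - 184)) + 206743*(-1/4648571) = 2841426/(921 + 8*(-78)) - 206743/4648571 = 2841426/(921 - 624) - 206743/4648571 = 2841426/297 - 206743/4648571 = 2841426*(1/297) - 206743/4648571 = 105238/11 - 206743/4648571 = 489204040725/51134281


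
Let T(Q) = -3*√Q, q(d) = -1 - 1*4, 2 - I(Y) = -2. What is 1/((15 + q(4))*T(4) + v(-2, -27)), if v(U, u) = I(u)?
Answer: -1/56 ≈ -0.017857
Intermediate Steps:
I(Y) = 4 (I(Y) = 2 - 1*(-2) = 2 + 2 = 4)
v(U, u) = 4
q(d) = -5 (q(d) = -1 - 4 = -5)
1/((15 + q(4))*T(4) + v(-2, -27)) = 1/((15 - 5)*(-3*√4) + 4) = 1/(10*(-3*2) + 4) = 1/(10*(-6) + 4) = 1/(-60 + 4) = 1/(-56) = -1/56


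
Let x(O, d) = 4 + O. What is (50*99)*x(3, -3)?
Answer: 34650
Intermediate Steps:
(50*99)*x(3, -3) = (50*99)*(4 + 3) = 4950*7 = 34650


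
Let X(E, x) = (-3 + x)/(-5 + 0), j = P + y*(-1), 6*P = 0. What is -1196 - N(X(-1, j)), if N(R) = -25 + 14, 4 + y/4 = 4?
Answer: -1185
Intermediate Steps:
P = 0 (P = (⅙)*0 = 0)
y = 0 (y = -16 + 4*4 = -16 + 16 = 0)
j = 0 (j = 0 + 0*(-1) = 0 + 0 = 0)
X(E, x) = ⅗ - x/5 (X(E, x) = (-3 + x)/(-5) = (-3 + x)*(-⅕) = ⅗ - x/5)
N(R) = -11
-1196 - N(X(-1, j)) = -1196 - 1*(-11) = -1196 + 11 = -1185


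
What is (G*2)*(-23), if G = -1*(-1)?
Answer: -46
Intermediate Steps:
G = 1
(G*2)*(-23) = (1*2)*(-23) = 2*(-23) = -46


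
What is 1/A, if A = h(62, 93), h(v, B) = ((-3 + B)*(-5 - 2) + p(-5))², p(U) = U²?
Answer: 1/366025 ≈ 2.7321e-6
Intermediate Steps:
h(v, B) = (46 - 7*B)² (h(v, B) = ((-3 + B)*(-5 - 2) + (-5)²)² = ((-3 + B)*(-7) + 25)² = ((21 - 7*B) + 25)² = (46 - 7*B)²)
A = 366025 (A = (46 - 7*93)² = (46 - 651)² = (-605)² = 366025)
1/A = 1/366025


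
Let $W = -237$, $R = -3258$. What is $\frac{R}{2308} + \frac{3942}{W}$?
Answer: $- \frac{1645047}{91166} \approx -18.045$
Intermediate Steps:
$\frac{R}{2308} + \frac{3942}{W} = - \frac{3258}{2308} + \frac{3942}{-237} = \left(-3258\right) \frac{1}{2308} + 3942 \left(- \frac{1}{237}\right) = - \frac{1629}{1154} - \frac{1314}{79} = - \frac{1645047}{91166}$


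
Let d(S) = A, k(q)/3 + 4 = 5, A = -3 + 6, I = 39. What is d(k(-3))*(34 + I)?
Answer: 219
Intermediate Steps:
A = 3
k(q) = 3 (k(q) = -12 + 3*5 = -12 + 15 = 3)
d(S) = 3
d(k(-3))*(34 + I) = 3*(34 + 39) = 3*73 = 219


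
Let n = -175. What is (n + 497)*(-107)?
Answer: -34454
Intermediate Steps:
(n + 497)*(-107) = (-175 + 497)*(-107) = 322*(-107) = -34454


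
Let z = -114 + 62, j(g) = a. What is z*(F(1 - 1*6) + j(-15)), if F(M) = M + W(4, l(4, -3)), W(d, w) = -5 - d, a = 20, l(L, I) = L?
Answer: -312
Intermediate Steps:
j(g) = 20
z = -52
F(M) = -9 + M (F(M) = M + (-5 - 1*4) = M + (-5 - 4) = M - 9 = -9 + M)
z*(F(1 - 1*6) + j(-15)) = -52*((-9 + (1 - 1*6)) + 20) = -52*((-9 + (1 - 6)) + 20) = -52*((-9 - 5) + 20) = -52*(-14 + 20) = -52*6 = -312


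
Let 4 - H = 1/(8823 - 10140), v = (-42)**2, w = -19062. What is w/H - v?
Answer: -34399170/5269 ≈ -6528.6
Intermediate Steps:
v = 1764
H = 5269/1317 (H = 4 - 1/(8823 - 10140) = 4 - 1/(-1317) = 4 - 1*(-1/1317) = 4 + 1/1317 = 5269/1317 ≈ 4.0008)
w/H - v = -19062/5269/1317 - 1*1764 = -19062*1317/5269 - 1764 = -25104654/5269 - 1764 = -34399170/5269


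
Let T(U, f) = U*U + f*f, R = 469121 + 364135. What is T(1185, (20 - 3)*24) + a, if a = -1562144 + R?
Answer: 841801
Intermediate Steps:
R = 833256
T(U, f) = U² + f²
a = -728888 (a = -1562144 + 833256 = -728888)
T(1185, (20 - 3)*24) + a = (1185² + ((20 - 3)*24)²) - 728888 = (1404225 + (17*24)²) - 728888 = (1404225 + 408²) - 728888 = (1404225 + 166464) - 728888 = 1570689 - 728888 = 841801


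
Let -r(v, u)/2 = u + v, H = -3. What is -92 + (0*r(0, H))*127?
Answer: -92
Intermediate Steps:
r(v, u) = -2*u - 2*v (r(v, u) = -2*(u + v) = -2*u - 2*v)
-92 + (0*r(0, H))*127 = -92 + (0*(-2*(-3) - 2*0))*127 = -92 + (0*(6 + 0))*127 = -92 + (0*6)*127 = -92 + 0*127 = -92 + 0 = -92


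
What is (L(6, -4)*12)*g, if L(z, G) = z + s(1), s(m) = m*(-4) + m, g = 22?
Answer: 792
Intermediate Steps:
s(m) = -3*m (s(m) = -4*m + m = -3*m)
L(z, G) = -3 + z (L(z, G) = z - 3*1 = z - 3 = -3 + z)
(L(6, -4)*12)*g = ((-3 + 6)*12)*22 = (3*12)*22 = 36*22 = 792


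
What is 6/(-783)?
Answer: -2/261 ≈ -0.0076628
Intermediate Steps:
6/(-783) = -1/783*6 = -2/261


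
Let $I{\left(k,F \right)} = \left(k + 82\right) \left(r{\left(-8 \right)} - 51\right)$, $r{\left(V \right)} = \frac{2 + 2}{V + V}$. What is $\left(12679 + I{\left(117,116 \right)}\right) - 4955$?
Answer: $- \frac{9899}{4} \approx -2474.8$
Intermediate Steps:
$r{\left(V \right)} = \frac{2}{V}$ ($r{\left(V \right)} = \frac{4}{2 V} = 4 \frac{1}{2 V} = \frac{2}{V}$)
$I{\left(k,F \right)} = - \frac{8405}{2} - \frac{205 k}{4}$ ($I{\left(k,F \right)} = \left(k + 82\right) \left(\frac{2}{-8} - 51\right) = \left(82 + k\right) \left(2 \left(- \frac{1}{8}\right) - 51\right) = \left(82 + k\right) \left(- \frac{1}{4} - 51\right) = \left(82 + k\right) \left(- \frac{205}{4}\right) = - \frac{8405}{2} - \frac{205 k}{4}$)
$\left(12679 + I{\left(117,116 \right)}\right) - 4955 = \left(12679 - \frac{40795}{4}\right) - 4955 = \frac{9921}{4} - 4955 = - \frac{9899}{4}$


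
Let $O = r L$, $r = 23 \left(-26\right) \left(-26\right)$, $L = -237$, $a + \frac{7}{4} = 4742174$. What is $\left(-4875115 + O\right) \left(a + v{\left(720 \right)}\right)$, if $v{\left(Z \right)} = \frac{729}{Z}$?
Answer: $- \frac{3247436835795251}{80} \approx -4.0593 \cdot 10^{13}$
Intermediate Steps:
$a = \frac{18968689}{4}$ ($a = - \frac{7}{4} + 4742174 = \frac{18968689}{4} \approx 4.7422 \cdot 10^{6}$)
$r = 15548$ ($r = \left(-598\right) \left(-26\right) = 15548$)
$O = -3684876$ ($O = 15548 \left(-237\right) = -3684876$)
$\left(-4875115 + O\right) \left(a + v{\left(720 \right)}\right) = \left(-4875115 - 3684876\right) \left(\frac{18968689}{4} + \frac{729}{720}\right) = - 8559991 \left(\frac{18968689}{4} + 729 \cdot \frac{1}{720}\right) = - 8559991 \left(\frac{18968689}{4} + \frac{81}{80}\right) = \left(-8559991\right) \frac{379373861}{80} = - \frac{3247436835795251}{80}$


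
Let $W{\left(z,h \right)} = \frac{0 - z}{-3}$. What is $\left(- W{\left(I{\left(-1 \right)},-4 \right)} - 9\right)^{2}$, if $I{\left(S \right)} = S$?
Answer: $\frac{676}{9} \approx 75.111$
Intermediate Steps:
$W{\left(z,h \right)} = \frac{z}{3}$ ($W{\left(z,h \right)} = - z \left(- \frac{1}{3}\right) = \frac{z}{3}$)
$\left(- W{\left(I{\left(-1 \right)},-4 \right)} - 9\right)^{2} = \left(- \frac{-1}{3} - 9\right)^{2} = \left(\left(-1\right) \left(- \frac{1}{3}\right) - 9\right)^{2} = \left(\frac{1}{3} - 9\right)^{2} = \left(- \frac{26}{3}\right)^{2} = \frac{676}{9}$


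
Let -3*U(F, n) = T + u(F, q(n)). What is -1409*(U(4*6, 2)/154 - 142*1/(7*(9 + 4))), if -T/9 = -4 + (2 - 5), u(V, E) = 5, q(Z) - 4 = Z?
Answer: 7225352/3003 ≈ 2406.0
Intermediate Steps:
q(Z) = 4 + Z
T = 63 (T = -9*(-4 + (2 - 5)) = -9*(-4 - 3) = -9*(-7) = 63)
U(F, n) = -68/3 (U(F, n) = -(63 + 5)/3 = -⅓*68 = -68/3)
-1409*(U(4*6, 2)/154 - 142*1/(7*(9 + 4))) = -1409*(-68/3/154 - 142*1/(7*(9 + 4))) = -1409*(-68/3*1/154 - 142/(7*13)) = -1409*(-34/231 - 142/91) = -1409*(-5128/3003) = 7225352/3003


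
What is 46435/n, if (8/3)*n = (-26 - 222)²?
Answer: 46435/23064 ≈ 2.0133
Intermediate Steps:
n = 23064 (n = 3*(-26 - 222)²/8 = (3/8)*(-248)² = (3/8)*61504 = 23064)
46435/n = 46435/23064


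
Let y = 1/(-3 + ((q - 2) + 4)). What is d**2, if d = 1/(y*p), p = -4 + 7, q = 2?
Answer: 1/9 ≈ 0.11111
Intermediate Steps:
y = 1 (y = 1/(-3 + ((2 - 2) + 4)) = 1/(-3 + (0 + 4)) = 1/(-3 + 4) = 1/1 = 1)
p = 3
d = 1/3 (d = 1/(1*3) = 1/3 ≈ 0.33333)
d**2 = (1/3)**2 = 1/9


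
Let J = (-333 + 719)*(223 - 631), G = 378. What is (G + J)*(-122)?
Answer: 19167420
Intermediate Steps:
J = -157488 (J = 386*(-408) = -157488)
(G + J)*(-122) = (378 - 157488)*(-122) = -157110*(-122) = 19167420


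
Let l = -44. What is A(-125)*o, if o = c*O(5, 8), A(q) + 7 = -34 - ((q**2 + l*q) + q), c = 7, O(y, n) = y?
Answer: -736435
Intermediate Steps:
A(q) = -41 - q**2 + 43*q (A(q) = -7 + (-34 - ((q**2 - 44*q) + q)) = -7 + (-34 - (q**2 - 43*q)) = -7 + (-34 + (-q**2 + 43*q)) = -7 + (-34 - q**2 + 43*q) = -41 - q**2 + 43*q)
o = 35 (o = 7*5 = 35)
A(-125)*o = (-41 - 1*(-125)**2 + 43*(-125))*35 = (-41 - 1*15625 - 5375)*35 = (-41 - 15625 - 5375)*35 = -21041*35 = -736435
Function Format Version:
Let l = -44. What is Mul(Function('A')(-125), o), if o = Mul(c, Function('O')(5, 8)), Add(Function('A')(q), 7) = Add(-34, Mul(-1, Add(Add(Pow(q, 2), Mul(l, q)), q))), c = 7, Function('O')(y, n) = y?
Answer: -736435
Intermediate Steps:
Function('A')(q) = Add(-41, Mul(-1, Pow(q, 2)), Mul(43, q)) (Function('A')(q) = Add(-7, Add(-34, Mul(-1, Add(Add(Pow(q, 2), Mul(-44, q)), q)))) = Add(-7, Add(-34, Mul(-1, Add(Pow(q, 2), Mul(-43, q))))) = Add(-7, Add(-34, Add(Mul(-1, Pow(q, 2)), Mul(43, q)))) = Add(-7, Add(-34, Mul(-1, Pow(q, 2)), Mul(43, q))) = Add(-41, Mul(-1, Pow(q, 2)), Mul(43, q)))
o = 35 (o = Mul(7, 5) = 35)
Mul(Function('A')(-125), o) = Mul(Add(-41, Mul(-1, Pow(-125, 2)), Mul(43, -125)), 35) = Mul(Add(-41, Mul(-1, 15625), -5375), 35) = Mul(Add(-41, -15625, -5375), 35) = Mul(-21041, 35) = -736435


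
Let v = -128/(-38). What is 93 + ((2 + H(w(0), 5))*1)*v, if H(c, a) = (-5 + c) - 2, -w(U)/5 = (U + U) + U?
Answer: 1447/19 ≈ 76.158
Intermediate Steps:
v = 64/19 (v = -128*(-1/38) = 64/19 ≈ 3.3684)
w(U) = -15*U (w(U) = -5*((U + U) + U) = -5*(2*U + U) = -15*U)
H(c, a) = -7 + c
93 + ((2 + H(w(0), 5))*1)*v = 93 + ((2 + (-7 - 15*0))*1)*(64/19) = 93 + ((2 + (-7 + 0))*1)*(64/19) = 93 + ((2 - 7)*1)*(64/19) = 93 - 5*1*(64/19) = 93 - 5*64/19 = 93 - 320/19 = 1447/19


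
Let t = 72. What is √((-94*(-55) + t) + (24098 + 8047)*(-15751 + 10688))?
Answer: I*√162744893 ≈ 12757.0*I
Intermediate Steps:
√((-94*(-55) + t) + (24098 + 8047)*(-15751 + 10688)) = √((-94*(-55) + 72) + (24098 + 8047)*(-15751 + 10688)) = √((5170 + 72) + 32145*(-5063)) = √(5242 - 162750135) = √(-162744893) = I*√162744893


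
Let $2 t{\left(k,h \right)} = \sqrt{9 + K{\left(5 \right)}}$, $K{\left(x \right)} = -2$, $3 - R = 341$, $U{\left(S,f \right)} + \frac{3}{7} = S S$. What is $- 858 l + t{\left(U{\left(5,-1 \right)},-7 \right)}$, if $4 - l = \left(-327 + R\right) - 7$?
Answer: $-580008 + \frac{\sqrt{7}}{2} \approx -5.8001 \cdot 10^{5}$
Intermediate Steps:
$U{\left(S,f \right)} = - \frac{3}{7} + S^{2}$ ($U{\left(S,f \right)} = - \frac{3}{7} + S S = - \frac{3}{7} + S^{2}$)
$R = -338$ ($R = 3 - 341 = -338$)
$l = 676$ ($l = 4 - \left(\left(-327 - 338\right) - 7\right) = 4 - \left(-665 - 7\right) = 4 - -672 = 4 + 672 = 676$)
$t{\left(k,h \right)} = \frac{\sqrt{7}}{2}$ ($t{\left(k,h \right)} = \frac{\sqrt{9 - 2}}{2} = \frac{\sqrt{7}}{2}$)
$- 858 l + t{\left(U{\left(5,-1 \right)},-7 \right)} = \left(-858\right) 676 + \frac{\sqrt{7}}{2} = -580008 + \frac{\sqrt{7}}{2}$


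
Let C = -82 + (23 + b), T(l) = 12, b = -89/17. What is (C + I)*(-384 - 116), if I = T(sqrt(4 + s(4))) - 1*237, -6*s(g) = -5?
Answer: 2458500/17 ≈ 1.4462e+5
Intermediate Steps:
b = -89/17 (b = -89*1/17 = -89/17 ≈ -5.2353)
s(g) = 5/6 (s(g) = -1/6*(-5) = 5/6)
I = -225 (I = 12 - 1*237 = 12 - 237 = -225)
C = -1092/17 (C = -82 + (23 - 89/17) = -82 + 302/17 = -1092/17 ≈ -64.235)
(C + I)*(-384 - 116) = (-1092/17 - 225)*(-384 - 116) = -4917/17*(-500) = 2458500/17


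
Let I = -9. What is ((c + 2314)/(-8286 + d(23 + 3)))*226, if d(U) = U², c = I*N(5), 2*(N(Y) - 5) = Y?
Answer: -507709/7610 ≈ -66.716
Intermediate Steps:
N(Y) = 5 + Y/2
c = -135/2 (c = -9*(5 + (½)*5) = -9*(5 + 5/2) = -9*15/2 = -135/2 ≈ -67.500)
((c + 2314)/(-8286 + d(23 + 3)))*226 = ((-135/2 + 2314)/(-8286 + (23 + 3)²))*226 = (4493/(2*(-8286 + 26²)))*226 = (4493/(2*(-8286 + 676)))*226 = ((4493/2)/(-7610))*226 = ((4493/2)*(-1/7610))*226 = -4493/15220*226 = -507709/7610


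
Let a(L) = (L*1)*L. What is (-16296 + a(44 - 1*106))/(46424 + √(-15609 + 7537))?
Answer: -72258956/269399481 + 3113*I*√2018/269399481 ≈ -0.26822 + 0.00051909*I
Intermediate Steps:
a(L) = L² (a(L) = L*L = L²)
(-16296 + a(44 - 1*106))/(46424 + √(-15609 + 7537)) = (-16296 + (44 - 1*106)²)/(46424 + √(-15609 + 7537)) = (-16296 + (44 - 106)²)/(46424 + √(-8072)) = (-16296 + (-62)²)/(46424 + 2*I*√2018) = (-16296 + 3844)/(46424 + 2*I*√2018) = -12452/(46424 + 2*I*√2018)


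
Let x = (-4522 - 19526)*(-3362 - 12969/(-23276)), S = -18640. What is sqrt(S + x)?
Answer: 2*sqrt(10688092799)/23 ≈ 8989.8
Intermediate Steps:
x = 42762231756/529 (x = -24048*(-3362 - 12969*(-1/23276)) = -24048*(-3362 + 1179/2116) = -24048*(-7112813/2116) = 42762231756/529 ≈ 8.0836e+7)
sqrt(S + x) = sqrt(-18640 + 42762231756/529) = sqrt(42752371196/529) = 2*sqrt(10688092799)/23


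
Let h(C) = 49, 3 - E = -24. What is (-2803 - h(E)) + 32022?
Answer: 29170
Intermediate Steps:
E = 27 (E = 3 - 1*(-24) = 3 + 24 = 27)
(-2803 - h(E)) + 32022 = (-2803 - 1*49) + 32022 = (-2803 - 49) + 32022 = -2852 + 32022 = 29170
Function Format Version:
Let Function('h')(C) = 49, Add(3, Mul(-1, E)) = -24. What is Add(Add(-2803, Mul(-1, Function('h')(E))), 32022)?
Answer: 29170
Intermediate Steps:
E = 27 (E = Add(3, Mul(-1, -24)) = Add(3, 24) = 27)
Add(Add(-2803, Mul(-1, Function('h')(E))), 32022) = Add(Add(-2803, Mul(-1, 49)), 32022) = Add(Add(-2803, -49), 32022) = Add(-2852, 32022) = 29170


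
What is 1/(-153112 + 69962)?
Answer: -1/83150 ≈ -1.2026e-5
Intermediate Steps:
1/(-153112 + 69962) = 1/(-83150) = -1/83150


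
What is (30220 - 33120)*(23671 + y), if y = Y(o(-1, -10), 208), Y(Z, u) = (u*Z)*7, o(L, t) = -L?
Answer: -72868300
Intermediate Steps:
Y(Z, u) = 7*Z*u (Y(Z, u) = (Z*u)*7 = 7*Z*u)
y = 1456 (y = 7*(-1*(-1))*208 = 7*1*208 = 1456)
(30220 - 33120)*(23671 + y) = (30220 - 33120)*(23671 + 1456) = -2900*25127 = -72868300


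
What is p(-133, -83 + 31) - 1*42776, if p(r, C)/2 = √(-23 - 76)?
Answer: -42776 + 6*I*√11 ≈ -42776.0 + 19.9*I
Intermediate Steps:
p(r, C) = 6*I*√11 (p(r, C) = 2*√(-23 - 76) = 2*√(-99) = 2*(3*I*√11) = 6*I*√11)
p(-133, -83 + 31) - 1*42776 = 6*I*√11 - 1*42776 = 6*I*√11 - 42776 = -42776 + 6*I*√11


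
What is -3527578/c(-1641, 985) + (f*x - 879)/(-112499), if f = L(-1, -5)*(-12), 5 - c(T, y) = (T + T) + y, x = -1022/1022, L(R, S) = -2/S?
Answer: -32003789114/20884895 ≈ -1532.4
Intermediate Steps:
x = -1 (x = -1022*1/1022 = -1)
c(T, y) = 5 - y - 2*T (c(T, y) = 5 - ((T + T) + y) = 5 - (2*T + y) = 5 - (y + 2*T) = 5 + (-y - 2*T) = 5 - y - 2*T)
f = -24/5 (f = -2/(-5)*(-12) = -2*(-⅕)*(-12) = (⅖)*(-12) = -24/5 ≈ -4.8000)
-3527578/c(-1641, 985) + (f*x - 879)/(-112499) = -3527578/(5 - 1*985 - 2*(-1641)) + (-24/5*(-1) - 879)/(-112499) = -3527578/(5 - 985 + 3282) + (24/5 - 879)*(-1/112499) = -3527578/2302 - 4371/5*(-1/112499) = -3527578*1/2302 + 141/18145 = -1763789/1151 + 141/18145 = -32003789114/20884895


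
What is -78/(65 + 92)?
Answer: -78/157 ≈ -0.49682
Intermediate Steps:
-78/(65 + 92) = -78/157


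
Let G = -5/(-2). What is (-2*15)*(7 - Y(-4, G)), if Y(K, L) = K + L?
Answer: -255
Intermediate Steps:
G = 5/2 (G = -5*(-½) = 5/2 ≈ 2.5000)
(-2*15)*(7 - Y(-4, G)) = (-2*15)*(7 - (-4 + 5/2)) = -30*(7 - 1*(-3/2)) = -30*(7 + 3/2) = -30*17/2 = -255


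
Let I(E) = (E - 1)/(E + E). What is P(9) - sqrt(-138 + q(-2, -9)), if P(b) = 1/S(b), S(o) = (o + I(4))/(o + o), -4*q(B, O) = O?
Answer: 48/25 - I*sqrt(543)/2 ≈ 1.92 - 11.651*I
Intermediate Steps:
I(E) = (-1 + E)/(2*E) (I(E) = (-1 + E)/((2*E)) = (-1 + E)*(1/(2*E)) = (-1 + E)/(2*E))
q(B, O) = -O/4
S(o) = (3/8 + o)/(2*o) (S(o) = (o + (1/2)*(-1 + 4)/4)/(o + o) = (o + (1/2)*(1/4)*3)/((2*o)) = (o + 3/8)*(1/(2*o)) = (3/8 + o)*(1/(2*o)) = (3/8 + o)/(2*o))
P(b) = 16*b/(3 + 8*b) (P(b) = 1/((3 + 8*b)/(16*b)) = 16*b/(3 + 8*b))
P(9) - sqrt(-138 + q(-2, -9)) = 16*9/(3 + 8*9) - sqrt(-138 - 1/4*(-9)) = 16*9/(3 + 72) - sqrt(-138 + 9/4) = 16*9/75 - sqrt(-543/4) = 16*9*(1/75) - I*sqrt(543)/2 = 48/25 - I*sqrt(543)/2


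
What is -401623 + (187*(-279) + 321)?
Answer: -453475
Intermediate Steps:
-401623 + (187*(-279) + 321) = -401623 + (-52173 + 321) = -401623 - 51852 = -453475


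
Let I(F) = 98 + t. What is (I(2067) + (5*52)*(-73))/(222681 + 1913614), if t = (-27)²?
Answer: -18153/2136295 ≈ -0.0084974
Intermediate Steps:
t = 729
I(F) = 827 (I(F) = 98 + 729 = 827)
(I(2067) + (5*52)*(-73))/(222681 + 1913614) = (827 + (5*52)*(-73))/(222681 + 1913614) = (827 + 260*(-73))/2136295 = (827 - 18980)*(1/2136295) = -18153*1/2136295 = -18153/2136295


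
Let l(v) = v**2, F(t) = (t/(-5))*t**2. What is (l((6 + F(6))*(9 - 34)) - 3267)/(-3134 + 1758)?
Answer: -861633/1376 ≈ -626.19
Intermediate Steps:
F(t) = -t**3/5 (F(t) = (t*(-1/5))*t**2 = (-t/5)*t**2 = -t**3/5)
(l((6 + F(6))*(9 - 34)) - 3267)/(-3134 + 1758) = (((6 - 1/5*6**3)*(9 - 34))**2 - 3267)/(-3134 + 1758) = (((6 - 1/5*216)*(-25))**2 - 3267)/(-1376) = (((6 - 216/5)*(-25))**2 - 3267)*(-1/1376) = ((-186/5*(-25))**2 - 3267)*(-1/1376) = (930**2 - 3267)*(-1/1376) = (864900 - 3267)*(-1/1376) = 861633*(-1/1376) = -861633/1376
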